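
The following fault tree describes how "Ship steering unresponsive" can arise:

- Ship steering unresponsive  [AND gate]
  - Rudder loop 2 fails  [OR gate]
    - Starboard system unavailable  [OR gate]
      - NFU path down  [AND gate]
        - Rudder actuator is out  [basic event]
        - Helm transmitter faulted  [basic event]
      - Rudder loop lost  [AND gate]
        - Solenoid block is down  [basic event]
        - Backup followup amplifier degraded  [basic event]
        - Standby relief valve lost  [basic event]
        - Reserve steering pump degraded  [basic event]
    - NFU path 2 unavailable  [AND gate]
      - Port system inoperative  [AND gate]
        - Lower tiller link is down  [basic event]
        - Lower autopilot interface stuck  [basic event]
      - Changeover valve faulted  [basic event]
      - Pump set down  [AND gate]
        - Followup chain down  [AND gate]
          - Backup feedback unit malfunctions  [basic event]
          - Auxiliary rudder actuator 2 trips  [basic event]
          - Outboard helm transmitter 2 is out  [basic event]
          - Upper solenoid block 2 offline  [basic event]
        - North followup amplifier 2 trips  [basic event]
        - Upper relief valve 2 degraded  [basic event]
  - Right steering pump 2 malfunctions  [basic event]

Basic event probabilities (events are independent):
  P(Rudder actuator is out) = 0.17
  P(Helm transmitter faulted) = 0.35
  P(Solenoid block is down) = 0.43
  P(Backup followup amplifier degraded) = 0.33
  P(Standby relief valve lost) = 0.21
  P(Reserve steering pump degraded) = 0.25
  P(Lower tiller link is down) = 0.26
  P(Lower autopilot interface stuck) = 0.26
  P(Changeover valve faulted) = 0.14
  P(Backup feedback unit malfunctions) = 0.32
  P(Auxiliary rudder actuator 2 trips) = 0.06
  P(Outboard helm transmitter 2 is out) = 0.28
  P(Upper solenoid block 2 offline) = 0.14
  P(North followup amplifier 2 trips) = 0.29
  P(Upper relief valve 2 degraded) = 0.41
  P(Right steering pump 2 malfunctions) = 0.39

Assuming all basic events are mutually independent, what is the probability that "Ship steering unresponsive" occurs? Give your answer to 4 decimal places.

0.0259

P(NFU path down) [AND] = 0.17 × 0.35 = 0.059500
P(Rudder loop lost) [AND] = 0.43 × 0.33 × 0.21 × 0.25 = 0.007450
P(Starboard system unavailable) [OR] = 1 − (1−0.059500) × (1−0.007450) = 0.066507
P(Port system inoperative) [AND] = 0.26 × 0.26 = 0.067600
P(Followup chain down) [AND] = 0.32 × 0.06 × 0.28 × 0.14 = 0.000753
P(Pump set down) [AND] = 0.000753 × 0.29 × 0.41 = 0.000090
P(NFU path 2 unavailable) [AND] = 0.067600 × 0.14 × 0.000090 = 0.000001
P(Rudder loop 2 fails) [OR] = 1 − (1−0.066507) × (1−0.000001) = 0.066508
P(Ship steering unresponsive) [AND] = 0.066508 × 0.39 = 0.025938
Rounded to 4 decimal places: P(Ship steering unresponsive) ≈ 0.0259.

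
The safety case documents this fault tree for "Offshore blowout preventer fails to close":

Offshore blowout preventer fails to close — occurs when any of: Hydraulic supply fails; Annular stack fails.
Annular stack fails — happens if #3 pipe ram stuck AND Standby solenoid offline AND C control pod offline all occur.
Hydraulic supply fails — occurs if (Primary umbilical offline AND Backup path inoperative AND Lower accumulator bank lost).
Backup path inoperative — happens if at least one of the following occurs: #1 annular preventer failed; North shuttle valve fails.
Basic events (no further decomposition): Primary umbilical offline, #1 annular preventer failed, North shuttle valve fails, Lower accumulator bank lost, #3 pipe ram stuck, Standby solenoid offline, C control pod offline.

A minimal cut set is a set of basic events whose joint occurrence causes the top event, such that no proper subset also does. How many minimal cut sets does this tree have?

Backup path inoperative [OR]: union of children's cut sets → 2 cut set(s).
Hydraulic supply fails [AND]: one cut set from each child combined → 1 × 2 × 1 = 2 cut set(s).
Annular stack fails [AND]: one cut set from each child combined → 1 × 1 × 1 = 1 cut set(s).
Offshore blowout preventer fails to close [OR]: union of children's cut sets → 3 cut set(s).
Minimal cut sets: {#1 annular preventer failed, Lower accumulator bank lost, Primary umbilical offline}; {Lower accumulator bank lost, North shuttle valve fails, Primary umbilical offline}; {#3 pipe ram stuck, C control pod offline, Standby solenoid offline}.

3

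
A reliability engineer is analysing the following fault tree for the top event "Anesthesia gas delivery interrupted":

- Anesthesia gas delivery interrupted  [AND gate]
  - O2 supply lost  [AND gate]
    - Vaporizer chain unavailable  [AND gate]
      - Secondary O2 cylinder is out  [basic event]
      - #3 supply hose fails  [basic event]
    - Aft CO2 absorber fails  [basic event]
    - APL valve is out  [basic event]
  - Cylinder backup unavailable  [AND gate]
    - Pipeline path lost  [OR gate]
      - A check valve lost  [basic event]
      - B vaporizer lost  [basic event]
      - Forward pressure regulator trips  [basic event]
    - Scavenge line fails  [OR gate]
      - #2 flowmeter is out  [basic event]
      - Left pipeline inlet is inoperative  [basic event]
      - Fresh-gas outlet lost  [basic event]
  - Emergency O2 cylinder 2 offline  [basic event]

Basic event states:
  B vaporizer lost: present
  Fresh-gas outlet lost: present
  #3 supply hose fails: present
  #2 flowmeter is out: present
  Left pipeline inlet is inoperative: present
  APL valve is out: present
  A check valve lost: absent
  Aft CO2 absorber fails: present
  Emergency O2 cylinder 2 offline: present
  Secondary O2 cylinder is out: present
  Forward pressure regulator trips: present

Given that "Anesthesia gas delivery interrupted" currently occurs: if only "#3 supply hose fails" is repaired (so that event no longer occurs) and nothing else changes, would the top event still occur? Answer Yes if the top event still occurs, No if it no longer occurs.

Counterfactual: set "#3 supply hose fails" to not occurred.
Vaporizer chain unavailable [AND]: Secondary O2 cylinder is out=occurs, #3 supply hose fails=not → not all inputs occur → does not occur.
O2 supply lost [AND]: Vaporizer chain unavailable=not, Aft CO2 absorber fails=occurs, APL valve is out=occurs → not all inputs occur → does not occur.
Pipeline path lost [OR]: A check valve lost=not, B vaporizer lost=occurs, Forward pressure regulator trips=occurs → at least one input occurs → occurs.
Scavenge line fails [OR]: #2 flowmeter is out=occurs, Left pipeline inlet is inoperative=occurs, Fresh-gas outlet lost=occurs → at least one input occurs → occurs.
Cylinder backup unavailable [AND]: Pipeline path lost=occurs, Scavenge line fails=occurs → all inputs occur → occurs.
Anesthesia gas delivery interrupted [AND]: O2 supply lost=not, Cylinder backup unavailable=occurs, Emergency O2 cylinder 2 offline=occurs → not all inputs occur → does not occur.

No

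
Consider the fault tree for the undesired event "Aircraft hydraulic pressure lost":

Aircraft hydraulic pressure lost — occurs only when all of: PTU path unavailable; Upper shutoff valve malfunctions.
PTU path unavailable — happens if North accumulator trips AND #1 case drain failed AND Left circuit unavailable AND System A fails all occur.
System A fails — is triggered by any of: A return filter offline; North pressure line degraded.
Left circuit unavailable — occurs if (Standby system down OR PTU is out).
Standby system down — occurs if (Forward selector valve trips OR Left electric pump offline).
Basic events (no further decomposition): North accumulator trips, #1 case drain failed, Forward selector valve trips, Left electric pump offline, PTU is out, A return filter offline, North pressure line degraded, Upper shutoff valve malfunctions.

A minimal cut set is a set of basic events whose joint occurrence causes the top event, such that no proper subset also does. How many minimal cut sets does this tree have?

Standby system down [OR]: union of children's cut sets → 2 cut set(s).
Left circuit unavailable [OR]: union of children's cut sets → 3 cut set(s).
System A fails [OR]: union of children's cut sets → 2 cut set(s).
PTU path unavailable [AND]: one cut set from each child combined → 1 × 1 × 3 × 2 = 6 cut set(s).
Aircraft hydraulic pressure lost [AND]: one cut set from each child combined → 6 × 1 = 6 cut set(s).
Minimal cut sets: {#1 case drain failed, A return filter offline, Forward selector valve trips, North accumulator trips, Upper shutoff valve malfunctions}; {#1 case drain failed, Forward selector valve trips, North accumulator trips, North pressure line degraded, Upper shutoff valve malfunctions}; {#1 case drain failed, A return filter offline, Left electric pump offline, North accumulator trips, Upper shutoff valve malfunctions}; {#1 case drain failed, Left electric pump offline, North accumulator trips, North pressure line degraded, Upper shutoff valve malfunctions}; {#1 case drain failed, A return filter offline, North accumulator trips, PTU is out, Upper shutoff valve malfunctions}; {#1 case drain failed, North accumulator trips, North pressure line degraded, PTU is out, Upper shutoff valve malfunctions}.

6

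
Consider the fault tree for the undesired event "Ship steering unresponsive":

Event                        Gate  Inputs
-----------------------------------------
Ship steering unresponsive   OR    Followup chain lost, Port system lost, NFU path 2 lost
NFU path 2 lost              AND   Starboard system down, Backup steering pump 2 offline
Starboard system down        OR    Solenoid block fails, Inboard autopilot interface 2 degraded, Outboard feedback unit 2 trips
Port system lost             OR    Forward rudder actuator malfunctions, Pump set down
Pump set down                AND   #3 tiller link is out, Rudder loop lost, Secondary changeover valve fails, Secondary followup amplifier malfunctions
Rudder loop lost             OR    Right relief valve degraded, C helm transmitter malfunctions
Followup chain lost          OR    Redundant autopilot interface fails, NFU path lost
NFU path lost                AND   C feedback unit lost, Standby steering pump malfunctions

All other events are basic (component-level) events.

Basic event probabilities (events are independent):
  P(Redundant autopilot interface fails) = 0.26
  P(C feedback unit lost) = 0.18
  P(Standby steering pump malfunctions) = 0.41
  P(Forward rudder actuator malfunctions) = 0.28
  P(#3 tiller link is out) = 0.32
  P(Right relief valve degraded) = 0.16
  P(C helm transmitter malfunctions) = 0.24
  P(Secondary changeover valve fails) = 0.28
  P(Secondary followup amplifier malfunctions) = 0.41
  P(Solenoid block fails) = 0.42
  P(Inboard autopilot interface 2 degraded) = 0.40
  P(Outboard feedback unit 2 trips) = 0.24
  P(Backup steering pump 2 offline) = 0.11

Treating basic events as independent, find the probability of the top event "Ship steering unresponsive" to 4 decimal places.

P(NFU path lost) [AND] = 0.18 × 0.41 = 0.073800
P(Followup chain lost) [OR] = 1 − (1−0.26) × (1−0.073800) = 0.314612
P(Rudder loop lost) [OR] = 1 − (1−0.16) × (1−0.24) = 0.361600
P(Pump set down) [AND] = 0.32 × 0.361600 × 0.28 × 0.41 = 0.013284
P(Port system lost) [OR] = 1 − (1−0.28) × (1−0.013284) = 0.289564
P(Starboard system down) [OR] = 1 − (1−0.42) × (1−0.40) × (1−0.24) = 0.735520
P(NFU path 2 lost) [AND] = 0.735520 × 0.11 = 0.080907
P(Ship steering unresponsive) [OR] = 1 − (1−0.314612) × (1−0.289564) × (1−0.080907) = 0.552471
Rounded to 4 decimal places: P(Ship steering unresponsive) ≈ 0.5525.

0.5525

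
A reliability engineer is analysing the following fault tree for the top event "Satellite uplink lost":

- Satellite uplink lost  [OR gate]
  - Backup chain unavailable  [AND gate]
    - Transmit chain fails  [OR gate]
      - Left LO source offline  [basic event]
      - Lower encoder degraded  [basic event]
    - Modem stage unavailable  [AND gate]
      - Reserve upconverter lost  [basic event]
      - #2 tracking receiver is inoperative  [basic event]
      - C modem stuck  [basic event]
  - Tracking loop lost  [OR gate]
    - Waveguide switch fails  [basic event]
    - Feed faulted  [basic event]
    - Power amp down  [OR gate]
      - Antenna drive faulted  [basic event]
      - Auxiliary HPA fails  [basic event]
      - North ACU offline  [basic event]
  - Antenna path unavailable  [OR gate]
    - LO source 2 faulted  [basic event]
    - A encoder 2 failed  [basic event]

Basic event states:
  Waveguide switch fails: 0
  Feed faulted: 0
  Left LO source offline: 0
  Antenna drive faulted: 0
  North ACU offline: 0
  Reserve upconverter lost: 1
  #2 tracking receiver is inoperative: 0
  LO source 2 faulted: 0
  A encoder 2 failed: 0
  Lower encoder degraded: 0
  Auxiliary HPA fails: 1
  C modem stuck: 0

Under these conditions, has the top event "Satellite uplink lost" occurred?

Transmit chain fails [OR]: Left LO source offline=not, Lower encoder degraded=not → no input occurs → does not occur.
Modem stage unavailable [AND]: Reserve upconverter lost=occurs, #2 tracking receiver is inoperative=not, C modem stuck=not → not all inputs occur → does not occur.
Backup chain unavailable [AND]: Transmit chain fails=not, Modem stage unavailable=not → not all inputs occur → does not occur.
Power amp down [OR]: Antenna drive faulted=not, Auxiliary HPA fails=occurs, North ACU offline=not → at least one input occurs → occurs.
Tracking loop lost [OR]: Waveguide switch fails=not, Feed faulted=not, Power amp down=occurs → at least one input occurs → occurs.
Antenna path unavailable [OR]: LO source 2 faulted=not, A encoder 2 failed=not → no input occurs → does not occur.
Satellite uplink lost [OR]: Backup chain unavailable=not, Tracking loop lost=occurs, Antenna path unavailable=not → at least one input occurs → occurs.

Yes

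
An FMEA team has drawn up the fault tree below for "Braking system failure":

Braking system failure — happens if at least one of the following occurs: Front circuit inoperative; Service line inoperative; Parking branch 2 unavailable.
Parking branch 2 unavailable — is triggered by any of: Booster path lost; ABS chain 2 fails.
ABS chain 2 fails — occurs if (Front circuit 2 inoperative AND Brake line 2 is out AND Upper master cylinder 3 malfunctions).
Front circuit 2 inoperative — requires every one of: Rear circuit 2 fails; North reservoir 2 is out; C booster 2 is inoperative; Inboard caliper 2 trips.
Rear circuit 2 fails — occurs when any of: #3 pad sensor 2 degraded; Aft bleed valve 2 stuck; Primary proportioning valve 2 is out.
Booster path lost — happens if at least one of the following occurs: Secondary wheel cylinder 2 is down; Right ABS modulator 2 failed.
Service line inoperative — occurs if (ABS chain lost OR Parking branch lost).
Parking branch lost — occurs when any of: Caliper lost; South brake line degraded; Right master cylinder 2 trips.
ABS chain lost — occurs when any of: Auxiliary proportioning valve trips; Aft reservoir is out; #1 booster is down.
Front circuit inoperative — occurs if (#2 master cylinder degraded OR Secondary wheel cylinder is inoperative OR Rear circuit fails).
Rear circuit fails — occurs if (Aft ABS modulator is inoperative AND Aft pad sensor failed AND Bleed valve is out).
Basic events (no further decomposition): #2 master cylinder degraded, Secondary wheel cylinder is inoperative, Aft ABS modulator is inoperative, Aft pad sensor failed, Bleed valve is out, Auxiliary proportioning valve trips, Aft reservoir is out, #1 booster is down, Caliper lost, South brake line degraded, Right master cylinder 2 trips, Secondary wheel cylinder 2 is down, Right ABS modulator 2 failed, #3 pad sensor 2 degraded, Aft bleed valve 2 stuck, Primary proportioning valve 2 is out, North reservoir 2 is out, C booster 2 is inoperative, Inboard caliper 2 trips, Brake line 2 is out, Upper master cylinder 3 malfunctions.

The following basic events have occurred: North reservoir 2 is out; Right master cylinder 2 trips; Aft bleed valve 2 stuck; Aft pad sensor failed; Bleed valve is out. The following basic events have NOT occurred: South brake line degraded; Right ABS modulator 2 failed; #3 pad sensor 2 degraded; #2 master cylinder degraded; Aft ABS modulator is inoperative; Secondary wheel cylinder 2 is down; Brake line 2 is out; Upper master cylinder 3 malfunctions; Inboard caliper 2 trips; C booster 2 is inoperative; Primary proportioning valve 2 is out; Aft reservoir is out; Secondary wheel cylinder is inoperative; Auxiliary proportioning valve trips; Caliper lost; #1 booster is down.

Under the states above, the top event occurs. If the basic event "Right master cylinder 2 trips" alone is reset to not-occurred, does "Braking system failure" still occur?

Counterfactual: set "Right master cylinder 2 trips" to not occurred.
Rear circuit fails [AND]: Aft ABS modulator is inoperative=not, Aft pad sensor failed=occurs, Bleed valve is out=occurs → not all inputs occur → does not occur.
Front circuit inoperative [OR]: #2 master cylinder degraded=not, Secondary wheel cylinder is inoperative=not, Rear circuit fails=not → no input occurs → does not occur.
ABS chain lost [OR]: Auxiliary proportioning valve trips=not, Aft reservoir is out=not, #1 booster is down=not → no input occurs → does not occur.
Parking branch lost [OR]: Caliper lost=not, South brake line degraded=not, Right master cylinder 2 trips=not → no input occurs → does not occur.
Service line inoperative [OR]: ABS chain lost=not, Parking branch lost=not → no input occurs → does not occur.
Booster path lost [OR]: Secondary wheel cylinder 2 is down=not, Right ABS modulator 2 failed=not → no input occurs → does not occur.
Rear circuit 2 fails [OR]: #3 pad sensor 2 degraded=not, Aft bleed valve 2 stuck=occurs, Primary proportioning valve 2 is out=not → at least one input occurs → occurs.
Front circuit 2 inoperative [AND]: Rear circuit 2 fails=occurs, North reservoir 2 is out=occurs, C booster 2 is inoperative=not, Inboard caliper 2 trips=not → not all inputs occur → does not occur.
ABS chain 2 fails [AND]: Front circuit 2 inoperative=not, Brake line 2 is out=not, Upper master cylinder 3 malfunctions=not → not all inputs occur → does not occur.
Parking branch 2 unavailable [OR]: Booster path lost=not, ABS chain 2 fails=not → no input occurs → does not occur.
Braking system failure [OR]: Front circuit inoperative=not, Service line inoperative=not, Parking branch 2 unavailable=not → no input occurs → does not occur.

No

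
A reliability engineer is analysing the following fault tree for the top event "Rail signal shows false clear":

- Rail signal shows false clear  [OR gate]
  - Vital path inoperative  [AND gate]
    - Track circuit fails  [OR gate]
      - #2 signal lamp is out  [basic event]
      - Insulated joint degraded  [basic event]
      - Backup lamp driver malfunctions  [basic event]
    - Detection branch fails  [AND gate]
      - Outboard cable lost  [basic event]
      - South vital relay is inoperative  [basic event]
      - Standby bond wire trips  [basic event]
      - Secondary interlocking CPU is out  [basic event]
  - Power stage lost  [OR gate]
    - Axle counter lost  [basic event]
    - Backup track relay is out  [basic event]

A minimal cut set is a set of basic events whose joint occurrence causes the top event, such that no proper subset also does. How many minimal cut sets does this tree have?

5

Track circuit fails [OR]: union of children's cut sets → 3 cut set(s).
Detection branch fails [AND]: one cut set from each child combined → 1 × 1 × 1 × 1 = 1 cut set(s).
Vital path inoperative [AND]: one cut set from each child combined → 3 × 1 = 3 cut set(s).
Power stage lost [OR]: union of children's cut sets → 2 cut set(s).
Rail signal shows false clear [OR]: union of children's cut sets → 5 cut set(s).
Minimal cut sets: {#2 signal lamp is out, Outboard cable lost, Secondary interlocking CPU is out, South vital relay is inoperative, Standby bond wire trips}; {Insulated joint degraded, Outboard cable lost, Secondary interlocking CPU is out, South vital relay is inoperative, Standby bond wire trips}; {Backup lamp driver malfunctions, Outboard cable lost, Secondary interlocking CPU is out, South vital relay is inoperative, Standby bond wire trips}; {Axle counter lost}; {Backup track relay is out}.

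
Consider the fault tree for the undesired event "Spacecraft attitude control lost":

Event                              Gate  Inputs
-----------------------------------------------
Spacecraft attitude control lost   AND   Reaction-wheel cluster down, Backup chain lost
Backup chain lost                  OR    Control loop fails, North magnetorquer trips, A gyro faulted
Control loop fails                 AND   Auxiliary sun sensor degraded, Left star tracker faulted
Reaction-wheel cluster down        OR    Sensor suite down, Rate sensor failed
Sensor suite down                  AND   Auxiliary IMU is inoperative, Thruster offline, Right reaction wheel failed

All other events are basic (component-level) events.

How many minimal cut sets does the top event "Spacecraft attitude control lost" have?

6

Sensor suite down [AND]: one cut set from each child combined → 1 × 1 × 1 = 1 cut set(s).
Reaction-wheel cluster down [OR]: union of children's cut sets → 2 cut set(s).
Control loop fails [AND]: one cut set from each child combined → 1 × 1 = 1 cut set(s).
Backup chain lost [OR]: union of children's cut sets → 3 cut set(s).
Spacecraft attitude control lost [AND]: one cut set from each child combined → 2 × 3 = 6 cut set(s).
Minimal cut sets: {Auxiliary IMU is inoperative, Auxiliary sun sensor degraded, Left star tracker faulted, Right reaction wheel failed, Thruster offline}; {Auxiliary IMU is inoperative, North magnetorquer trips, Right reaction wheel failed, Thruster offline}; {A gyro faulted, Auxiliary IMU is inoperative, Right reaction wheel failed, Thruster offline}; {Auxiliary sun sensor degraded, Left star tracker faulted, Rate sensor failed}; {North magnetorquer trips, Rate sensor failed}; {A gyro faulted, Rate sensor failed}.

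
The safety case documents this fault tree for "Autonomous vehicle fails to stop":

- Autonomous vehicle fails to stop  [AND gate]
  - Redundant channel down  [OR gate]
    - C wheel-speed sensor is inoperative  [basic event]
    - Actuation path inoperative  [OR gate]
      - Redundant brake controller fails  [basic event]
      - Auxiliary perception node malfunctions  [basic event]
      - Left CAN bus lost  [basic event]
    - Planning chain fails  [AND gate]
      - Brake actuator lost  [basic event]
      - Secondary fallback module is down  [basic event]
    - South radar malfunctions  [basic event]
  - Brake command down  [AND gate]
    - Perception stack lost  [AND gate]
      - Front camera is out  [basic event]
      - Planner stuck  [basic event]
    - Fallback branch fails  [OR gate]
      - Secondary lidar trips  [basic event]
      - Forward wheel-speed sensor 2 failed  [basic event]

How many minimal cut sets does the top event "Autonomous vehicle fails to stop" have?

12

Actuation path inoperative [OR]: union of children's cut sets → 3 cut set(s).
Planning chain fails [AND]: one cut set from each child combined → 1 × 1 = 1 cut set(s).
Redundant channel down [OR]: union of children's cut sets → 6 cut set(s).
Perception stack lost [AND]: one cut set from each child combined → 1 × 1 = 1 cut set(s).
Fallback branch fails [OR]: union of children's cut sets → 2 cut set(s).
Brake command down [AND]: one cut set from each child combined → 1 × 2 = 2 cut set(s).
Autonomous vehicle fails to stop [AND]: one cut set from each child combined → 6 × 2 = 12 cut set(s).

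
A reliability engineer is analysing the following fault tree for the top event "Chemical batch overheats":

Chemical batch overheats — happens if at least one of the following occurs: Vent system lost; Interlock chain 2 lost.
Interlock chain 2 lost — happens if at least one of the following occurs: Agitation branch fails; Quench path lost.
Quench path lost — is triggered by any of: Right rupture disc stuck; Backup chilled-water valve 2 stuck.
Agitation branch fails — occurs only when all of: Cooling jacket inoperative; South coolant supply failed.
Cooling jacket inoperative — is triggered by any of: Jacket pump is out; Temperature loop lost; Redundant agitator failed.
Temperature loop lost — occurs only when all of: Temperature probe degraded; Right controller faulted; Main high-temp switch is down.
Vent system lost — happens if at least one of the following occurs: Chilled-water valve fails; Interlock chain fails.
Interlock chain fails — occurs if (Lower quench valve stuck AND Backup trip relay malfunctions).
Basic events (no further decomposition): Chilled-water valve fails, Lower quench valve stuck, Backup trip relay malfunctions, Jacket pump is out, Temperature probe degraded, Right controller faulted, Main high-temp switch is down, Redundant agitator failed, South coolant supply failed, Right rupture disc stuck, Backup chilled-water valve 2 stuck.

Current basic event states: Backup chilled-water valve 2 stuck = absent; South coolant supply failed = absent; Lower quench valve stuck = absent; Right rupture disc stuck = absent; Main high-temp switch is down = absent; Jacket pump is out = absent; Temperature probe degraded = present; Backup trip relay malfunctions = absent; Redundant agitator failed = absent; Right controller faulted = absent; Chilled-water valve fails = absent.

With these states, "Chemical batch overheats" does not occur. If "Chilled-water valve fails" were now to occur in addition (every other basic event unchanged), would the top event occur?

Yes

Counterfactual: set "Chilled-water valve fails" to occurred.
Interlock chain fails [AND]: Lower quench valve stuck=not, Backup trip relay malfunctions=not → not all inputs occur → does not occur.
Vent system lost [OR]: Chilled-water valve fails=occurs, Interlock chain fails=not → at least one input occurs → occurs.
Temperature loop lost [AND]: Temperature probe degraded=occurs, Right controller faulted=not, Main high-temp switch is down=not → not all inputs occur → does not occur.
Cooling jacket inoperative [OR]: Jacket pump is out=not, Temperature loop lost=not, Redundant agitator failed=not → no input occurs → does not occur.
Agitation branch fails [AND]: Cooling jacket inoperative=not, South coolant supply failed=not → not all inputs occur → does not occur.
Quench path lost [OR]: Right rupture disc stuck=not, Backup chilled-water valve 2 stuck=not → no input occurs → does not occur.
Interlock chain 2 lost [OR]: Agitation branch fails=not, Quench path lost=not → no input occurs → does not occur.
Chemical batch overheats [OR]: Vent system lost=occurs, Interlock chain 2 lost=not → at least one input occurs → occurs.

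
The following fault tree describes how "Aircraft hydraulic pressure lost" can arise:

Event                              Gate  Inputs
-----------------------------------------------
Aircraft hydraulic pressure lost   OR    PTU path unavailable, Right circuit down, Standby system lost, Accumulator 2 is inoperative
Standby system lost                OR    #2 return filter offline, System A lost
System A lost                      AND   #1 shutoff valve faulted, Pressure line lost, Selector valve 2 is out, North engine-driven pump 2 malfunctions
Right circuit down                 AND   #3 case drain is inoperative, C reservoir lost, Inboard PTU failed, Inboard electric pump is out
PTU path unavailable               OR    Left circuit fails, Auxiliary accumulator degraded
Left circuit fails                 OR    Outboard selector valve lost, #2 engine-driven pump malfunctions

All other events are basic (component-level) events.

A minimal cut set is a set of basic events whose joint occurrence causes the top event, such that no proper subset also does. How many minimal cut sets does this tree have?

Left circuit fails [OR]: union of children's cut sets → 2 cut set(s).
PTU path unavailable [OR]: union of children's cut sets → 3 cut set(s).
Right circuit down [AND]: one cut set from each child combined → 1 × 1 × 1 × 1 = 1 cut set(s).
System A lost [AND]: one cut set from each child combined → 1 × 1 × 1 × 1 = 1 cut set(s).
Standby system lost [OR]: union of children's cut sets → 2 cut set(s).
Aircraft hydraulic pressure lost [OR]: union of children's cut sets → 7 cut set(s).
Minimal cut sets: {Outboard selector valve lost}; {#2 engine-driven pump malfunctions}; {Auxiliary accumulator degraded}; {#3 case drain is inoperative, C reservoir lost, Inboard PTU failed, Inboard electric pump is out}; {#2 return filter offline}; {#1 shutoff valve faulted, North engine-driven pump 2 malfunctions, Pressure line lost, Selector valve 2 is out}; {Accumulator 2 is inoperative}.

7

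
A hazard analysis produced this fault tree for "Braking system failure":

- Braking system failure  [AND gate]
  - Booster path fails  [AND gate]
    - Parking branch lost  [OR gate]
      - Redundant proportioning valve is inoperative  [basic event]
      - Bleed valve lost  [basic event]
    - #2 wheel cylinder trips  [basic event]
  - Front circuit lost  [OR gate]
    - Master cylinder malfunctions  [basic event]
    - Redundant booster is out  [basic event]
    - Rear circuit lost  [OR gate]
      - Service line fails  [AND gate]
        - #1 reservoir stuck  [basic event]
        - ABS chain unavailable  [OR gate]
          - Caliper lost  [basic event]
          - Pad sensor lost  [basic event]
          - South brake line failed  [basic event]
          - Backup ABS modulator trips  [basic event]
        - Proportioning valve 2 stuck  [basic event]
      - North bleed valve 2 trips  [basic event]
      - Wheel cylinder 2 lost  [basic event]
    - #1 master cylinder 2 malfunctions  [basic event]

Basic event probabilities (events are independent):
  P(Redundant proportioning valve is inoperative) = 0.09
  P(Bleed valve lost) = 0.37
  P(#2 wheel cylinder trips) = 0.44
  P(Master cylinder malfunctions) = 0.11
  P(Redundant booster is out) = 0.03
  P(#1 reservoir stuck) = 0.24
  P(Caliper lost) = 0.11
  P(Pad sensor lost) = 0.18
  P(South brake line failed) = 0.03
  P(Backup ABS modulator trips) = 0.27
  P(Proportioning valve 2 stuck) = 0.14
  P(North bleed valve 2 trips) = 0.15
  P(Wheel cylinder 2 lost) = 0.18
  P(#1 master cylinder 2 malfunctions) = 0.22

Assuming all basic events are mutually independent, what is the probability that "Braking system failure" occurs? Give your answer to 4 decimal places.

P(Parking branch lost) [OR] = 1 − (1−0.09) × (1−0.37) = 0.426700
P(Booster path fails) [AND] = 0.426700 × 0.44 = 0.187748
P(ABS chain unavailable) [OR] = 1 − (1−0.11) × (1−0.18) × (1−0.03) × (1−0.27) = 0.483229
P(Service line fails) [AND] = 0.24 × 0.483229 × 0.14 = 0.016236
P(Rear circuit lost) [OR] = 1 − (1−0.016236) × (1−0.15) × (1−0.18) = 0.314316
P(Front circuit lost) [OR] = 1 − (1−0.11) × (1−0.03) × (1−0.314316) × (1−0.22) = 0.538278
P(Braking system failure) [AND] = 0.187748 × 0.538278 = 0.101061
Rounded to 4 decimal places: P(Braking system failure) ≈ 0.1011.

0.1011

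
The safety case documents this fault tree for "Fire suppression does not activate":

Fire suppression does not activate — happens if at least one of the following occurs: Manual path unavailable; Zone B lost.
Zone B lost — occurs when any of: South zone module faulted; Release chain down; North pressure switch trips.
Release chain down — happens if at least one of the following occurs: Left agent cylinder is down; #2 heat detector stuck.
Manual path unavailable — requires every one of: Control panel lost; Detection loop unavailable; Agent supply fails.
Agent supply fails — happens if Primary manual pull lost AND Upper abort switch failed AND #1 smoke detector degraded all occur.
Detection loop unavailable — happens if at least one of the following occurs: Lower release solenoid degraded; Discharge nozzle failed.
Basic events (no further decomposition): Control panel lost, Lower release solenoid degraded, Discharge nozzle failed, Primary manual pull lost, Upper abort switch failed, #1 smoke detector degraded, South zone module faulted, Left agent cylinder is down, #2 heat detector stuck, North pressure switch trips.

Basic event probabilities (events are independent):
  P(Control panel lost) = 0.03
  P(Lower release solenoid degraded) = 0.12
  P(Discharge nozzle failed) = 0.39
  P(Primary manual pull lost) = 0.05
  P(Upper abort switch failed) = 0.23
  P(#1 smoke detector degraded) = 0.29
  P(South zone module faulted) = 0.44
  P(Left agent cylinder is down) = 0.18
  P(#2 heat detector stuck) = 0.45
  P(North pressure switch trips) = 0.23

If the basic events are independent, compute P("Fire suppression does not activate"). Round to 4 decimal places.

0.8055

P(Detection loop unavailable) [OR] = 1 − (1−0.12) × (1−0.39) = 0.463200
P(Agent supply fails) [AND] = 0.05 × 0.23 × 0.29 = 0.003335
P(Manual path unavailable) [AND] = 0.03 × 0.463200 × 0.003335 = 0.000046
P(Release chain down) [OR] = 1 − (1−0.18) × (1−0.45) = 0.549000
P(Zone B lost) [OR] = 1 − (1−0.44) × (1−0.549000) × (1−0.23) = 0.805529
P(Fire suppression does not activate) [OR] = 1 − (1−0.000046) × (1−0.805529) = 0.805538
Rounded to 4 decimal places: P(Fire suppression does not activate) ≈ 0.8055.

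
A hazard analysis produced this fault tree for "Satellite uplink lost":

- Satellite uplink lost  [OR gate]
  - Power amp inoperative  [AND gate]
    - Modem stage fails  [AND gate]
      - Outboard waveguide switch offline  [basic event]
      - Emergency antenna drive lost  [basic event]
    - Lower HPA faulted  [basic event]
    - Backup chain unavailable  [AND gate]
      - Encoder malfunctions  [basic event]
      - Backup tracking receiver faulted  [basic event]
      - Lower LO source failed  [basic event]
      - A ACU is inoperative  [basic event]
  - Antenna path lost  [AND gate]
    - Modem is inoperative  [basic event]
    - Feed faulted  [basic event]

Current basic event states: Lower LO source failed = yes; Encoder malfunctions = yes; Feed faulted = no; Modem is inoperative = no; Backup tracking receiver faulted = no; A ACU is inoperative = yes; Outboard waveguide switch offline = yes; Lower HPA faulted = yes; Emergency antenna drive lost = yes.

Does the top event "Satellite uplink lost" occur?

Modem stage fails [AND]: Outboard waveguide switch offline=occurs, Emergency antenna drive lost=occurs → all inputs occur → occurs.
Backup chain unavailable [AND]: Encoder malfunctions=occurs, Backup tracking receiver faulted=not, Lower LO source failed=occurs, A ACU is inoperative=occurs → not all inputs occur → does not occur.
Power amp inoperative [AND]: Modem stage fails=occurs, Lower HPA faulted=occurs, Backup chain unavailable=not → not all inputs occur → does not occur.
Antenna path lost [AND]: Modem is inoperative=not, Feed faulted=not → not all inputs occur → does not occur.
Satellite uplink lost [OR]: Power amp inoperative=not, Antenna path lost=not → no input occurs → does not occur.

No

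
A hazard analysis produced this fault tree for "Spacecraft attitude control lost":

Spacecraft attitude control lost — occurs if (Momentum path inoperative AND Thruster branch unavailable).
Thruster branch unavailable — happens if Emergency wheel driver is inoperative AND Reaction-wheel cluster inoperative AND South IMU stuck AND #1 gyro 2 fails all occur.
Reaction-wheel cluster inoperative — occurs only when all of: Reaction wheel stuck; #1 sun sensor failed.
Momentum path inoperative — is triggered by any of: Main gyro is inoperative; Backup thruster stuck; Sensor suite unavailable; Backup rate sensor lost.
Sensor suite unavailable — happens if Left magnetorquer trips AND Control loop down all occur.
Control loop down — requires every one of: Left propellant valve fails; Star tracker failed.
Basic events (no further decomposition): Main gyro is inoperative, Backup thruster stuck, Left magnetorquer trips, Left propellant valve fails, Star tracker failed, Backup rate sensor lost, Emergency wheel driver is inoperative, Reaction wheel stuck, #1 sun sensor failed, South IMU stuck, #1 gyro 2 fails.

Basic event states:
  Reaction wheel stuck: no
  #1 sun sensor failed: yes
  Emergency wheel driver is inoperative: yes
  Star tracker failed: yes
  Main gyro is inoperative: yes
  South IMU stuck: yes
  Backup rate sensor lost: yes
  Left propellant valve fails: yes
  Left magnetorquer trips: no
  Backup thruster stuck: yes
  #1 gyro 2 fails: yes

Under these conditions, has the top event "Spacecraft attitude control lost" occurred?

No

Control loop down [AND]: Left propellant valve fails=occurs, Star tracker failed=occurs → all inputs occur → occurs.
Sensor suite unavailable [AND]: Left magnetorquer trips=not, Control loop down=occurs → not all inputs occur → does not occur.
Momentum path inoperative [OR]: Main gyro is inoperative=occurs, Backup thruster stuck=occurs, Sensor suite unavailable=not, Backup rate sensor lost=occurs → at least one input occurs → occurs.
Reaction-wheel cluster inoperative [AND]: Reaction wheel stuck=not, #1 sun sensor failed=occurs → not all inputs occur → does not occur.
Thruster branch unavailable [AND]: Emergency wheel driver is inoperative=occurs, Reaction-wheel cluster inoperative=not, South IMU stuck=occurs, #1 gyro 2 fails=occurs → not all inputs occur → does not occur.
Spacecraft attitude control lost [AND]: Momentum path inoperative=occurs, Thruster branch unavailable=not → not all inputs occur → does not occur.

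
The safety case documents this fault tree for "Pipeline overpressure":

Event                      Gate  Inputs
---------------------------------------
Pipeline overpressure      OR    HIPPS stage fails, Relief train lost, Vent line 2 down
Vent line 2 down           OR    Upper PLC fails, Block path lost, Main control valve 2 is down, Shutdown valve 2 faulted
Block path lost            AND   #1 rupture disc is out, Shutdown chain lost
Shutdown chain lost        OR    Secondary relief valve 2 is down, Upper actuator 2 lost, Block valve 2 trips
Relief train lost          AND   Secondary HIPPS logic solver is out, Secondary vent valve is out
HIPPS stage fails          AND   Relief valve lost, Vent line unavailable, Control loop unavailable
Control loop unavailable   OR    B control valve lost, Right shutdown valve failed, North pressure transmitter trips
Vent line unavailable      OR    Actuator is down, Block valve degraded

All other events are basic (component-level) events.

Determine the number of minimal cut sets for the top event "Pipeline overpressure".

13

Vent line unavailable [OR]: union of children's cut sets → 2 cut set(s).
Control loop unavailable [OR]: union of children's cut sets → 3 cut set(s).
HIPPS stage fails [AND]: one cut set from each child combined → 1 × 2 × 3 = 6 cut set(s).
Relief train lost [AND]: one cut set from each child combined → 1 × 1 = 1 cut set(s).
Shutdown chain lost [OR]: union of children's cut sets → 3 cut set(s).
Block path lost [AND]: one cut set from each child combined → 1 × 3 = 3 cut set(s).
Vent line 2 down [OR]: union of children's cut sets → 6 cut set(s).
Pipeline overpressure [OR]: union of children's cut sets → 13 cut set(s).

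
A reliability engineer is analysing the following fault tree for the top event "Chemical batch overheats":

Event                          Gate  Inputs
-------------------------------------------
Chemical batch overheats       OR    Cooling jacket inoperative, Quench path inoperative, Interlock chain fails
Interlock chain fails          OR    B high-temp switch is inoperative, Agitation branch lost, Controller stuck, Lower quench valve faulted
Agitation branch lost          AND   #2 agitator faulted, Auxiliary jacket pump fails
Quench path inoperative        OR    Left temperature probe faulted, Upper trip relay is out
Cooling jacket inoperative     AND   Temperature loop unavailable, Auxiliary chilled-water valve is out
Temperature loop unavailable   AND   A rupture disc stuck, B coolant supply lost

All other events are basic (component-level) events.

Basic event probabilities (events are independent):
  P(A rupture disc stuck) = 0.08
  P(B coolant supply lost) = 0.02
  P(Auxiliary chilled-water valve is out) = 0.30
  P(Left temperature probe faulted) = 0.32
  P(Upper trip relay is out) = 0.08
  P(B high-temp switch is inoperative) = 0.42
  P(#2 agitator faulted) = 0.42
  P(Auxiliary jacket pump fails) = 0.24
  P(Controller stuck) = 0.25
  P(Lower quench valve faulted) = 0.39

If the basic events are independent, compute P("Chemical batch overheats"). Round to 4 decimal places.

P(Temperature loop unavailable) [AND] = 0.08 × 0.02 = 0.001600
P(Cooling jacket inoperative) [AND] = 0.001600 × 0.30 = 0.000480
P(Quench path inoperative) [OR] = 1 − (1−0.32) × (1−0.08) = 0.374400
P(Agitation branch lost) [AND] = 0.42 × 0.24 = 0.100800
P(Interlock chain fails) [OR] = 1 − (1−0.42) × (1−0.100800) × (1−0.25) × (1−0.39) = 0.761397
P(Chemical batch overheats) [OR] = 1 − (1−0.000480) × (1−0.374400) × (1−0.761397) = 0.850802
Rounded to 4 decimal places: P(Chemical batch overheats) ≈ 0.8508.

0.8508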